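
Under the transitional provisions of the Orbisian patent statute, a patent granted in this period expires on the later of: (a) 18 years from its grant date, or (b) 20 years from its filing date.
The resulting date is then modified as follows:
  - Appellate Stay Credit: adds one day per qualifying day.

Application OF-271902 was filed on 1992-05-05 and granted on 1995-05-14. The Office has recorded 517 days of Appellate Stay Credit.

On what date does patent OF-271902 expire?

(a) grant + 18 years → 14 May 2013.
(b) filing + 20 years → 5 May 2012.
Later of the two: 14 May 2013.
Appellate Stay Credit: +517 days → 13 October 2014.

2014-10-13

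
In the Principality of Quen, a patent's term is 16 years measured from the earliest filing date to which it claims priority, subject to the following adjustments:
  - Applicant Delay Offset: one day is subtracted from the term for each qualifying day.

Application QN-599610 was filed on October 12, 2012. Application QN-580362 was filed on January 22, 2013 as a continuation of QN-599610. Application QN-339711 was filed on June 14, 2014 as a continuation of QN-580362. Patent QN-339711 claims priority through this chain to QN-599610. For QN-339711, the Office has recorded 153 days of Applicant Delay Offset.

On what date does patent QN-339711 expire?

May 12, 2028

Earliest priority filing: 12 October 2012.
Base term: 12 October 2012 + 16 years → 12 October 2028.
Applicant Delay Offset: −153 days → 12 May 2028.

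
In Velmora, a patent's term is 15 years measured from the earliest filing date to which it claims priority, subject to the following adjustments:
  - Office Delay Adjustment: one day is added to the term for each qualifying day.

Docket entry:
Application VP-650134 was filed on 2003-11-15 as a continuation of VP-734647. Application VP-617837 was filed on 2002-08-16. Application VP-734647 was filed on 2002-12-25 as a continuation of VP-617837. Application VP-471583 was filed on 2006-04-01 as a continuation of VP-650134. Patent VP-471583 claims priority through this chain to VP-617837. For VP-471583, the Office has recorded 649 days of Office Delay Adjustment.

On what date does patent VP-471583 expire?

May 27, 2019

Earliest priority filing: 16 August 2002.
Base term: 16 August 2002 + 15 years → 16 August 2017.
Office Delay Adjustment: +649 days → 27 May 2019.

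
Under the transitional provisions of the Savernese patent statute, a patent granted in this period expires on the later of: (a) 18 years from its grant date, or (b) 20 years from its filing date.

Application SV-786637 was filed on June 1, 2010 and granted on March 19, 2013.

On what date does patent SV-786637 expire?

2031-03-19

(a) grant + 18 years → 19 March 2031.
(b) filing + 20 years → 1 June 2030.
Later of the two: 19 March 2031.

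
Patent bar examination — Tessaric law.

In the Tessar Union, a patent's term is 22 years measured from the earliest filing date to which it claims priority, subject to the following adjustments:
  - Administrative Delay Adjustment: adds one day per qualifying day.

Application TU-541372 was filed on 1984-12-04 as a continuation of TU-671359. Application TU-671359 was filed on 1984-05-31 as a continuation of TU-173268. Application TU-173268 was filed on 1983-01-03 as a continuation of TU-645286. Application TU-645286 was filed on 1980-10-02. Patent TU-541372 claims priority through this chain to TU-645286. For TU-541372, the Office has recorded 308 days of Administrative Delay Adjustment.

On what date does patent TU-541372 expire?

August 6, 2003

Earliest priority filing: 2 October 1980.
Base term: 2 October 1980 + 22 years → 2 October 2002.
Administrative Delay Adjustment: +308 days → 6 August 2003.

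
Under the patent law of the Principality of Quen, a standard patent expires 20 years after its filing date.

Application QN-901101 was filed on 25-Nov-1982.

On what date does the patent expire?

November 25, 2002

Filing date + 20 years → 25 November 2002.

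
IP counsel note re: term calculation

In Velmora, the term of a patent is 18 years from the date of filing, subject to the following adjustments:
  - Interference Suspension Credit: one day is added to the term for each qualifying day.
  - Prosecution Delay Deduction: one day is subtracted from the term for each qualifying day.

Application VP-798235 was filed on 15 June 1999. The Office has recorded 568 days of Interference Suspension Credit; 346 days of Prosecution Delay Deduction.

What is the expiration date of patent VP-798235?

January 23, 2018

Base term: filing date + 18 years → 15 June 2017.
Interference Suspension Credit: +568 days → 4 January 2019.
Prosecution Delay Deduction: −346 days → 23 January 2018.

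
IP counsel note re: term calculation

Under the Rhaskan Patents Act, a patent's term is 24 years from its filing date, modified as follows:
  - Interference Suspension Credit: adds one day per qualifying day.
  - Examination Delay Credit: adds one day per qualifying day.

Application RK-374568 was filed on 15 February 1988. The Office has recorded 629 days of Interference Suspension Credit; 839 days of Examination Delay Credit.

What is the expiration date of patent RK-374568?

2016-02-22

Base term: filing date + 24 years → 15 February 2012.
Interference Suspension Credit: +629 days → 5 November 2013.
Examination Delay Credit: +839 days → 22 February 2016.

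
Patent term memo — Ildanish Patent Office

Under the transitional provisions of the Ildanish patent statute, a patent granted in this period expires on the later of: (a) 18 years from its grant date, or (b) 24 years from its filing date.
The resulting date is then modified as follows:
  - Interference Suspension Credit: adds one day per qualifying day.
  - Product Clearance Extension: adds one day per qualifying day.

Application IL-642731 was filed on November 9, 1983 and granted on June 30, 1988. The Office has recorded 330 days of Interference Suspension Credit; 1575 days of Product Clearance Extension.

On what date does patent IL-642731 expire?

(a) grant + 18 years → 30 June 2006.
(b) filing + 24 years → 9 November 2007.
Later of the two: 9 November 2007.
Interference Suspension Credit: +330 days → 4 October 2008.
Product Clearance Extension: +1575 days → 26 January 2013.

2013-01-26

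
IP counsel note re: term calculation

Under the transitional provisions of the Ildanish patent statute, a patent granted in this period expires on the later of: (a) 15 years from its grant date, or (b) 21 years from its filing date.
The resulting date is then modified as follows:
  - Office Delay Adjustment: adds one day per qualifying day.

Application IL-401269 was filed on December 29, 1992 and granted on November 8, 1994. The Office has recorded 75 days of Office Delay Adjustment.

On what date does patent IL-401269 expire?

2014-03-14

(a) grant + 15 years → 8 November 2009.
(b) filing + 21 years → 29 December 2013.
Later of the two: 29 December 2013.
Office Delay Adjustment: +75 days → 14 March 2014.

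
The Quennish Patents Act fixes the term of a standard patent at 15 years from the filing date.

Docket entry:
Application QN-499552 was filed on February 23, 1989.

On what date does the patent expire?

2004-02-23

Filing date + 15 years → 23 February 2004.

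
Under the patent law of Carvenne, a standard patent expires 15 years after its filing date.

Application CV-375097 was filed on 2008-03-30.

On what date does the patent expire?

Filing date + 15 years → 30 March 2023.

March 30, 2023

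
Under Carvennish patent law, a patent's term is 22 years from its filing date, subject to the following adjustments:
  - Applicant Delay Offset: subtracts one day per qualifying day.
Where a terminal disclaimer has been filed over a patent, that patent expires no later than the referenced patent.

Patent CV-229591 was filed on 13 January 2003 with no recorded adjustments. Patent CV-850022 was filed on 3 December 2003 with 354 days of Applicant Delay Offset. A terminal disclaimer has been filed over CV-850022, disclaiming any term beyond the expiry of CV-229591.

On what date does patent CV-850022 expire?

December 14, 2024

Natural term of CV-850022:
  Base: filing + 22 years → 3 December 2025.
  Applicant Delay Offset: −354 days → 14 December 2024.
Expiry of referenced patent CV-229591:
  Base: filing + 22 years → 13 January 2025.
Terminal disclaimer: CV-850022 expires on the earlier of 14 December 2024 and 13 January 2025.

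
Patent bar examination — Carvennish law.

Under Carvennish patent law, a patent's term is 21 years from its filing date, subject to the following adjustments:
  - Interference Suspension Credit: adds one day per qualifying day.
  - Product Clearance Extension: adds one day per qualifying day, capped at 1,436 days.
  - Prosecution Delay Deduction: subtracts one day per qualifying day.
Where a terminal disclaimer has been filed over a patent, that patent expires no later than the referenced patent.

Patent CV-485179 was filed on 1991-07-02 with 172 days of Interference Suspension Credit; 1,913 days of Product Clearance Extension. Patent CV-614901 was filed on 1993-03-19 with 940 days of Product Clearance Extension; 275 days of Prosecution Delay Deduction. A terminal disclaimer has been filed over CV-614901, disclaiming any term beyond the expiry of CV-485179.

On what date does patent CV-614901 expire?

Natural term of CV-614901:
  Base: filing + 21 years → 19 March 2014.
  Product Clearance Extension: 940 days (within the 1436-day cap) → +940 days → 14 October 2016.
  Prosecution Delay Deduction: −275 days → 13 January 2016.
Expiry of referenced patent CV-485179:
  Base: filing + 21 years → 2 July 2012.
  Interference Suspension Credit: +172 days → 21 December 2012.
  Product Clearance Extension: 1913 days claimed exceeds the 1436-day cap, so +1436 days → 26 November 2016.
Terminal disclaimer: CV-614901 expires on the earlier of 13 January 2016 and 26 November 2016.

2016-01-13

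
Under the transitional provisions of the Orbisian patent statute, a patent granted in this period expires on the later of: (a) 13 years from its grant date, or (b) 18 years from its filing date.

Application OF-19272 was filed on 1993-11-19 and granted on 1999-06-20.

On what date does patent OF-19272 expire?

(a) grant + 13 years → 20 June 2012.
(b) filing + 18 years → 19 November 2011.
Later of the two: 20 June 2012.

2012-06-20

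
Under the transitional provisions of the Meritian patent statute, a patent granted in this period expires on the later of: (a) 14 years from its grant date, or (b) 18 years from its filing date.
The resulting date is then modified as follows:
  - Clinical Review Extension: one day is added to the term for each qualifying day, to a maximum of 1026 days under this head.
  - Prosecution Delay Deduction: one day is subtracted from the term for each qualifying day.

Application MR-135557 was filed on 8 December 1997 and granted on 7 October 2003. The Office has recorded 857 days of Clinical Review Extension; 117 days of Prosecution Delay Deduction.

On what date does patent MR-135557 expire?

(a) grant + 14 years → 7 October 2017.
(b) filing + 18 years → 8 December 2015.
Later of the two: 7 October 2017.
Clinical Review Extension: 857 days (within the 1026-day cap) → +857 days → 11 February 2020.
Prosecution Delay Deduction: −117 days → 17 October 2019.

October 17, 2019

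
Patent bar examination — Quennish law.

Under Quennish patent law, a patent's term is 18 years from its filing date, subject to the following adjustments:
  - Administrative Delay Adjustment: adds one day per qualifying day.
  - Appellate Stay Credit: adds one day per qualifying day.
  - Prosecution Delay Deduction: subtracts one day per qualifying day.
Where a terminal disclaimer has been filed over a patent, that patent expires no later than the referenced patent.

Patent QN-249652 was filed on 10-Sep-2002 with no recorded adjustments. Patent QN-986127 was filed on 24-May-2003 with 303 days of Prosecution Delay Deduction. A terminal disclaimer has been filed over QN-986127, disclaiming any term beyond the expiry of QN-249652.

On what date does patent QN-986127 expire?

Natural term of QN-986127:
  Base: filing + 18 years → 24 May 2021.
  Prosecution Delay Deduction: −303 days → 25 July 2020.
Expiry of referenced patent QN-249652:
  Base: filing + 18 years → 10 September 2020.
Terminal disclaimer: QN-986127 expires on the earlier of 25 July 2020 and 10 September 2020.

July 25, 2020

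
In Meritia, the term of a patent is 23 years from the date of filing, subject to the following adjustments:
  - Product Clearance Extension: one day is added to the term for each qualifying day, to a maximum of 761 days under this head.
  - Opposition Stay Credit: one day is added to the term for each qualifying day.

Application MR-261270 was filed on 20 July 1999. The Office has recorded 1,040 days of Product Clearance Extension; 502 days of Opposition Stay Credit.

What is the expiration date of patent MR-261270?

2026-01-03

Base term: filing date + 23 years → 20 July 2022.
Product Clearance Extension: 1040 days claimed exceeds the 761-day cap, so +761 days → 19 August 2024.
Opposition Stay Credit: +502 days → 3 January 2026.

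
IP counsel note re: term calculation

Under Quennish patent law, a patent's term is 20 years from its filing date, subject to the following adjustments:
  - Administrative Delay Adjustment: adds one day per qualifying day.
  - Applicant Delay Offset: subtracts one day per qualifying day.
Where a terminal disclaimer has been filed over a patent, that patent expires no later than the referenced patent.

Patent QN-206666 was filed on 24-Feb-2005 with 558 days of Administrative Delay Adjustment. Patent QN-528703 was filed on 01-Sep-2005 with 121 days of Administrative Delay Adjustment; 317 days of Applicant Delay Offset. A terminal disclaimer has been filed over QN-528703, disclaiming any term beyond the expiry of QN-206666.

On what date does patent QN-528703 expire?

2025-02-17

Natural term of QN-528703:
  Base: filing + 20 years → 1 September 2025.
  Administrative Delay Adjustment: +121 days → 31 December 2025.
  Applicant Delay Offset: −317 days → 17 February 2025.
Expiry of referenced patent QN-206666:
  Base: filing + 20 years → 24 February 2025.
  Administrative Delay Adjustment: +558 days → 5 September 2026.
Terminal disclaimer: QN-528703 expires on the earlier of 17 February 2025 and 5 September 2026.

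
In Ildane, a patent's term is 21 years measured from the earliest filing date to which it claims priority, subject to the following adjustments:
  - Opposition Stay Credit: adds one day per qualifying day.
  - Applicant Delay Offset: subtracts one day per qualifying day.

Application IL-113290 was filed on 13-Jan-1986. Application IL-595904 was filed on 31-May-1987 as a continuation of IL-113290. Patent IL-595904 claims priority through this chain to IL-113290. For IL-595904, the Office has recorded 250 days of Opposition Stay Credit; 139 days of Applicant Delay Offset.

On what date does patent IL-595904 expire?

May 4, 2007

Earliest priority filing: 13 January 1986.
Base term: 13 January 1986 + 21 years → 13 January 2007.
Opposition Stay Credit: +250 days → 20 September 2007.
Applicant Delay Offset: −139 days → 4 May 2007.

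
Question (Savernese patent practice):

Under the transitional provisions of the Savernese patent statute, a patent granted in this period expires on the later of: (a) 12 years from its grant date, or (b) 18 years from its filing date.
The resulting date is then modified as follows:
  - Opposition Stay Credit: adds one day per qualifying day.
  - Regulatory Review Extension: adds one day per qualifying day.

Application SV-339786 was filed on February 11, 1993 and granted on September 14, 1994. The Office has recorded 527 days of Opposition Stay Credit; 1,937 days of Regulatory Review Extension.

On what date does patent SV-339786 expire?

November 10, 2017

(a) grant + 12 years → 14 September 2006.
(b) filing + 18 years → 11 February 2011.
Later of the two: 11 February 2011.
Opposition Stay Credit: +527 days → 22 July 2012.
Regulatory Review Extension: +1937 days → 10 November 2017.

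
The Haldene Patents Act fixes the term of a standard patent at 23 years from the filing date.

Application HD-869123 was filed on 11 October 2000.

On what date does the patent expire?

October 11, 2023

Filing date + 23 years → 11 October 2023.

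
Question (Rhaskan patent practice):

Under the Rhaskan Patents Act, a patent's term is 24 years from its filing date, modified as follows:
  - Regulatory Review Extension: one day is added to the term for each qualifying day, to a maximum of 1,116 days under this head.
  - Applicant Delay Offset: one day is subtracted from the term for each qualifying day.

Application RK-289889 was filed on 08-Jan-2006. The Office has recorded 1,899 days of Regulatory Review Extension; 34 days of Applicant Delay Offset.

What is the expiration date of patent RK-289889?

Base term: filing date + 24 years → 8 January 2030.
Regulatory Review Extension: 1899 days claimed exceeds the 1116-day cap, so +1116 days → 28 January 2033.
Applicant Delay Offset: −34 days → 25 December 2032.

2032-12-25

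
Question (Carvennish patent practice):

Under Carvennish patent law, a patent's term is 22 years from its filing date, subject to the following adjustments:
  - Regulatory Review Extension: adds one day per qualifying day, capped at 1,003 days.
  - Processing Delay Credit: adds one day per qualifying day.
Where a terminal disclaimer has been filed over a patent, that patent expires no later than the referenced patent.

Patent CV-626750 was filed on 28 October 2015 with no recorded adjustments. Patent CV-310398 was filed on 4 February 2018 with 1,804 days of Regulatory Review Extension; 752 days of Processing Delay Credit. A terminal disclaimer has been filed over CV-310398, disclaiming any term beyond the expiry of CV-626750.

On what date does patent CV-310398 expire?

October 28, 2037

Natural term of CV-310398:
  Base: filing + 22 years → 4 February 2040.
  Regulatory Review Extension: 1804 days claimed exceeds the 1003-day cap, so +1003 days → 3 November 2042.
  Processing Delay Credit: +752 days → 24 November 2044.
Expiry of referenced patent CV-626750:
  Base: filing + 22 years → 28 October 2037.
Terminal disclaimer: CV-310398 expires on the earlier of 24 November 2044 and 28 October 2037.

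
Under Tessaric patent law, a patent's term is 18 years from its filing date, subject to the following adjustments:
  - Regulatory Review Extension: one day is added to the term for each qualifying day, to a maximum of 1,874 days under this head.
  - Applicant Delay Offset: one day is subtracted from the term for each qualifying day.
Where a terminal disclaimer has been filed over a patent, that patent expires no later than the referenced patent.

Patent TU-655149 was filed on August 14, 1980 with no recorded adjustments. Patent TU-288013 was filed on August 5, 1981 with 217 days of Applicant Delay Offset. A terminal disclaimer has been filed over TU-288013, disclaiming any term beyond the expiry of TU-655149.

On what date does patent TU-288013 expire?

1998-08-14

Natural term of TU-288013:
  Base: filing + 18 years → 5 August 1999.
  Applicant Delay Offset: −217 days → 31 December 1998.
Expiry of referenced patent TU-655149:
  Base: filing + 18 years → 14 August 1998.
Terminal disclaimer: TU-288013 expires on the earlier of 31 December 1998 and 14 August 1998.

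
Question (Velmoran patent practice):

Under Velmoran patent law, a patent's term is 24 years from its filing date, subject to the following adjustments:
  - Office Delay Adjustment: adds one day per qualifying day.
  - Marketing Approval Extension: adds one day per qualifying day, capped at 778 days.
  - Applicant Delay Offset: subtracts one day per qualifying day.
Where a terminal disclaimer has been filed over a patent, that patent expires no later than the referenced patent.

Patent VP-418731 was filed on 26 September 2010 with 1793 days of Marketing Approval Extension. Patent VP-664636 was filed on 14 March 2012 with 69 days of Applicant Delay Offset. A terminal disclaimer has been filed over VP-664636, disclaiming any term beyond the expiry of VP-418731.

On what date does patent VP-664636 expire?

January 5, 2036

Natural term of VP-664636:
  Base: filing + 24 years → 14 March 2036.
  Applicant Delay Offset: −69 days → 5 January 2036.
Expiry of referenced patent VP-418731:
  Base: filing + 24 years → 26 September 2034.
  Marketing Approval Extension: 1793 days claimed exceeds the 778-day cap, so +778 days → 12 November 2036.
Terminal disclaimer: VP-664636 expires on the earlier of 5 January 2036 and 12 November 2036.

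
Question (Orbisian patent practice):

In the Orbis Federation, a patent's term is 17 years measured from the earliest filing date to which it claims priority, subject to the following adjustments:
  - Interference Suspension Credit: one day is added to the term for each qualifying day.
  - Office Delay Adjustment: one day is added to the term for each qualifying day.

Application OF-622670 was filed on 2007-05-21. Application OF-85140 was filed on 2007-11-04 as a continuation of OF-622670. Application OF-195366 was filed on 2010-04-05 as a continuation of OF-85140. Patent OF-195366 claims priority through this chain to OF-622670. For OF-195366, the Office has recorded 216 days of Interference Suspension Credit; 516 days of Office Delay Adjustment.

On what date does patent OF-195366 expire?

Earliest priority filing: 21 May 2007.
Base term: 21 May 2007 + 17 years → 21 May 2024.
Interference Suspension Credit: +216 days → 23 December 2024.
Office Delay Adjustment: +516 days → 23 May 2026.

2026-05-23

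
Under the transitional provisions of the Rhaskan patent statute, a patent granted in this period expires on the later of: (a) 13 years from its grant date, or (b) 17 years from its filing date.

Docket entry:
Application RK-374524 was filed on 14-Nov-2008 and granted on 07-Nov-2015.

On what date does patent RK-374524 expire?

(a) grant + 13 years → 7 November 2028.
(b) filing + 17 years → 14 November 2025.
Later of the two: 7 November 2028.

November 7, 2028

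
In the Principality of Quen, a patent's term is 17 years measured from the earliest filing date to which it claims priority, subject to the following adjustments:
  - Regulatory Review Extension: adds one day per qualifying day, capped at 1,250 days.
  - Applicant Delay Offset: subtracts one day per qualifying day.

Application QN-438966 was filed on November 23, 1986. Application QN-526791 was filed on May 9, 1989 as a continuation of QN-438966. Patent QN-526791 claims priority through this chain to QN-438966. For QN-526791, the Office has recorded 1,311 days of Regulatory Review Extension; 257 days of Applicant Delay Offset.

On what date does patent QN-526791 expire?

2006-08-12

Earliest priority filing: 23 November 1986.
Base term: 23 November 1986 + 17 years → 23 November 2003.
Regulatory Review Extension: 1311 days claimed exceeds the 1250-day cap, so +1250 days → 26 April 2007.
Applicant Delay Offset: −257 days → 12 August 2006.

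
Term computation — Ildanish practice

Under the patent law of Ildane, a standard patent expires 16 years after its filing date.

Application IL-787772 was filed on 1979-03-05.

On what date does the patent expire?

March 5, 1995

Filing date + 16 years → 5 March 1995.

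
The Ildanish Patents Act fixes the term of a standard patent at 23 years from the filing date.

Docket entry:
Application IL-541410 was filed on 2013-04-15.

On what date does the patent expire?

Filing date + 23 years → 15 April 2036.

2036-04-15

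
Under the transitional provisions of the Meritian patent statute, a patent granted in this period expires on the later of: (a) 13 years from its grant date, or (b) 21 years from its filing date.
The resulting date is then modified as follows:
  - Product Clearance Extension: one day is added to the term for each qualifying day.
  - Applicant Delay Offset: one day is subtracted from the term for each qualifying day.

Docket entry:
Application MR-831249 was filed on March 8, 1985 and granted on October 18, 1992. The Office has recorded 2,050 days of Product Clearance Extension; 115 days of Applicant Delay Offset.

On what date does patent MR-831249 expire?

(a) grant + 13 years → 18 October 2005.
(b) filing + 21 years → 8 March 2006.
Later of the two: 8 March 2006.
Product Clearance Extension: +2050 days → 18 October 2011.
Applicant Delay Offset: −115 days → 25 June 2011.

2011-06-25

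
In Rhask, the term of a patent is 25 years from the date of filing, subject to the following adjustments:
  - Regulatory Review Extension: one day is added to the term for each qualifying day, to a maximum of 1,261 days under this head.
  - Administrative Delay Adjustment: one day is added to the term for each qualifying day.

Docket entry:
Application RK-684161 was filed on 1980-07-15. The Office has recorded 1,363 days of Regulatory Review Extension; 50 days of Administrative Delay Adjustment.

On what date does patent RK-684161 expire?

2009-02-15

Base term: filing date + 25 years → 15 July 2005.
Regulatory Review Extension: 1363 days claimed exceeds the 1261-day cap, so +1261 days → 27 December 2008.
Administrative Delay Adjustment: +50 days → 15 February 2009.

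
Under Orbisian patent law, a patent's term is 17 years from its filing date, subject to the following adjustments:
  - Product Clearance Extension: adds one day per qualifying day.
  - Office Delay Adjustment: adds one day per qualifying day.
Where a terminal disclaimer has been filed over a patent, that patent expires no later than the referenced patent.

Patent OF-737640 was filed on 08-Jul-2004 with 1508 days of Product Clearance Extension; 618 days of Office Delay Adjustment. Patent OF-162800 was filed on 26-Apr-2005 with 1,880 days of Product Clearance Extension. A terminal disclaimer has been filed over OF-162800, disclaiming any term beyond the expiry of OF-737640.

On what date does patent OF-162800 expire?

2027-05-04

Natural term of OF-162800:
  Base: filing + 17 years → 26 April 2022.
  Product Clearance Extension: +1880 days → 19 June 2027.
Expiry of referenced patent OF-737640:
  Base: filing + 17 years → 8 July 2021.
  Product Clearance Extension: +1508 days → 24 August 2025.
  Office Delay Adjustment: +618 days → 4 May 2027.
Terminal disclaimer: OF-162800 expires on the earlier of 19 June 2027 and 4 May 2027.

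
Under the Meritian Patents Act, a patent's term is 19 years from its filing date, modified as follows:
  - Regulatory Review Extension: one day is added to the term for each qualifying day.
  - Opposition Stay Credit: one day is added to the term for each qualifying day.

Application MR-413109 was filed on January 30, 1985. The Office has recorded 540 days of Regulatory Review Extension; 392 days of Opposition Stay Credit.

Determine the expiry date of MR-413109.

Base term: filing date + 19 years → 30 January 2004.
Regulatory Review Extension: +540 days → 23 July 2005.
Opposition Stay Credit: +392 days → 19 August 2006.

August 19, 2006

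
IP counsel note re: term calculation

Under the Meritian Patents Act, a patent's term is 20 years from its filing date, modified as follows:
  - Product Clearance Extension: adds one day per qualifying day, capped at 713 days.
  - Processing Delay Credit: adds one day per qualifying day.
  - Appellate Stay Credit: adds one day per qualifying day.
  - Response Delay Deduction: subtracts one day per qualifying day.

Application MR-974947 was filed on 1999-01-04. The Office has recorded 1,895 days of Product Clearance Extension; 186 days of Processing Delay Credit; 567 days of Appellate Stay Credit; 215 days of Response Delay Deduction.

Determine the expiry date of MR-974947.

Base term: filing date + 20 years → 4 January 2019.
Product Clearance Extension: 1895 days claimed exceeds the 713-day cap, so +713 days → 17 December 2020.
Processing Delay Credit: +186 days → 21 June 2021.
Appellate Stay Credit: +567 days → 9 January 2023.
Response Delay Deduction: −215 days → 8 June 2022.

June 8, 2022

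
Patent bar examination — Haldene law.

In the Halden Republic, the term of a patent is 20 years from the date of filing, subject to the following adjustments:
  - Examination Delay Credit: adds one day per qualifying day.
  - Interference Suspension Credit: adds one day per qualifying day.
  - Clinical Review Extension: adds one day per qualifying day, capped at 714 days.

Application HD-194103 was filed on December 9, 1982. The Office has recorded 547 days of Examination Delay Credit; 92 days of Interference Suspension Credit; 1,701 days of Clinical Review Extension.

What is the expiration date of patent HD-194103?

Base term: filing date + 20 years → 9 December 2002.
Examination Delay Credit: +547 days → 8 June 2004.
Interference Suspension Credit: +92 days → 8 September 2004.
Clinical Review Extension: 1701 days claimed exceeds the 714-day cap, so +714 days → 23 August 2006.

2006-08-23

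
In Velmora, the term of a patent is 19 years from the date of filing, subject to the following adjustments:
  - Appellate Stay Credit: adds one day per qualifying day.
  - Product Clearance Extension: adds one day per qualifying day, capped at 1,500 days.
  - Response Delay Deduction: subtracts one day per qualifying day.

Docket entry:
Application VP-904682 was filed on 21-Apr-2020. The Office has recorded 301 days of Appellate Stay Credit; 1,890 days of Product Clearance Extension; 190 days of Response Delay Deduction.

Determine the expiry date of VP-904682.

Base term: filing date + 19 years → 21 April 2039.
Appellate Stay Credit: +301 days → 16 February 2040.
Product Clearance Extension: 1890 days claimed exceeds the 1500-day cap, so +1500 days → 26 March 2044.
Response Delay Deduction: −190 days → 18 September 2043.

2043-09-18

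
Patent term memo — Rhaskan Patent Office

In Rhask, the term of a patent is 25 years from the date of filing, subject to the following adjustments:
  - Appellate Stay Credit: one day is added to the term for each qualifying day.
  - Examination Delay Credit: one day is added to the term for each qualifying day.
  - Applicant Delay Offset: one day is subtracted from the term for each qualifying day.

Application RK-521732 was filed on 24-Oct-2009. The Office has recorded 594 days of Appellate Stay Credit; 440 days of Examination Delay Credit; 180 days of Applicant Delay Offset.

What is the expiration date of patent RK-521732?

February 24, 2037

Base term: filing date + 25 years → 24 October 2034.
Appellate Stay Credit: +594 days → 9 June 2036.
Examination Delay Credit: +440 days → 23 August 2037.
Applicant Delay Offset: −180 days → 24 February 2037.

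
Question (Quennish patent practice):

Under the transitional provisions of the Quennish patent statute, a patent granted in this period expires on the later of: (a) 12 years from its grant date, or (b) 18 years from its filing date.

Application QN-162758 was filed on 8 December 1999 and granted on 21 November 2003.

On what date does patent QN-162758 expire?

December 8, 2017

(a) grant + 12 years → 21 November 2015.
(b) filing + 18 years → 8 December 2017.
Later of the two: 8 December 2017.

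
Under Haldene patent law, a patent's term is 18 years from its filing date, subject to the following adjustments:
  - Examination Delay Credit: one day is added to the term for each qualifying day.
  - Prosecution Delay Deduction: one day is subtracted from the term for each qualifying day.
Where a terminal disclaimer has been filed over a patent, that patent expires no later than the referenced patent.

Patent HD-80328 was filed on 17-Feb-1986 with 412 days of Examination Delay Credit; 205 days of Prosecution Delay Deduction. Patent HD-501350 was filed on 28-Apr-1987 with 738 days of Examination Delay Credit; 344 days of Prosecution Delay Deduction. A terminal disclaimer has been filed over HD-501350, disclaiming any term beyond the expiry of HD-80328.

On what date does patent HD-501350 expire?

Natural term of HD-501350:
  Base: filing + 18 years → 28 April 2005.
  Examination Delay Credit: +738 days → 6 May 2007.
  Prosecution Delay Deduction: −344 days → 27 May 2006.
Expiry of referenced patent HD-80328:
  Base: filing + 18 years → 17 February 2004.
  Examination Delay Credit: +412 days → 4 April 2005.
  Prosecution Delay Deduction: −205 days → 11 September 2004.
Terminal disclaimer: HD-501350 expires on the earlier of 27 May 2006 and 11 September 2004.

September 11, 2004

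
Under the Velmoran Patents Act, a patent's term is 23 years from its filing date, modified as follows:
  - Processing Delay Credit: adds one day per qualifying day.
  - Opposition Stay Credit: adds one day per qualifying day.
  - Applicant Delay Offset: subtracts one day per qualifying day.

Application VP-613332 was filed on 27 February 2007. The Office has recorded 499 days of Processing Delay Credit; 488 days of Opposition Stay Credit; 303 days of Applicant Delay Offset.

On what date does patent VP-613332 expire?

Base term: filing date + 23 years → 27 February 2030.
Processing Delay Credit: +499 days → 11 July 2031.
Opposition Stay Credit: +488 days → 10 November 2032.
Applicant Delay Offset: −303 days → 12 January 2032.

2032-01-12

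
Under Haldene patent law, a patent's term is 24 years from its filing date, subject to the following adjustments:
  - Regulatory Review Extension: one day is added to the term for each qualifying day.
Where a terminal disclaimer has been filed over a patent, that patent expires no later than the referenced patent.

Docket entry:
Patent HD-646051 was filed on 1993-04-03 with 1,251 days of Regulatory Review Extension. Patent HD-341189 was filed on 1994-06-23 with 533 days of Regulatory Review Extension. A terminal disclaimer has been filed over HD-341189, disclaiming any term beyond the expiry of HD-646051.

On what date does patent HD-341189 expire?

Natural term of HD-341189:
  Base: filing + 24 years → 23 June 2018.
  Regulatory Review Extension: +533 days → 8 December 2019.
Expiry of referenced patent HD-646051:
  Base: filing + 24 years → 3 April 2017.
  Regulatory Review Extension: +1251 days → 5 September 2020.
Terminal disclaimer: HD-341189 expires on the earlier of 8 December 2019 and 5 September 2020.

2019-12-08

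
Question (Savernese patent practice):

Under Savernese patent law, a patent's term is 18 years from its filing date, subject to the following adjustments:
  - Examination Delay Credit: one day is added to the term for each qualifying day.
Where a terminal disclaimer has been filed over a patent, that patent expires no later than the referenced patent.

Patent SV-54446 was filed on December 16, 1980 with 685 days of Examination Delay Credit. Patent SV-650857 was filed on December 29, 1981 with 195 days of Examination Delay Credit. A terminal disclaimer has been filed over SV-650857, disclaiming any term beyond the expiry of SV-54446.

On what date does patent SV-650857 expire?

Natural term of SV-650857:
  Base: filing + 18 years → 29 December 1999.
  Examination Delay Credit: +195 days → 11 July 2000.
Expiry of referenced patent SV-54446:
  Base: filing + 18 years → 16 December 1998.
  Examination Delay Credit: +685 days → 31 October 2000.
Terminal disclaimer: SV-650857 expires on the earlier of 11 July 2000 and 31 October 2000.

2000-07-11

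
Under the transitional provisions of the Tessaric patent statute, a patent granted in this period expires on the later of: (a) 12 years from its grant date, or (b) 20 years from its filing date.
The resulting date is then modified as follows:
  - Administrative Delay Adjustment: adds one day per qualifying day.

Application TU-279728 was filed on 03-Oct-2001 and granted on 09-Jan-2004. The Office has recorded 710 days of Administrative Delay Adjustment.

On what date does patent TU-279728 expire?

2023-09-13

(a) grant + 12 years → 9 January 2016.
(b) filing + 20 years → 3 October 2021.
Later of the two: 3 October 2021.
Administrative Delay Adjustment: +710 days → 13 September 2023.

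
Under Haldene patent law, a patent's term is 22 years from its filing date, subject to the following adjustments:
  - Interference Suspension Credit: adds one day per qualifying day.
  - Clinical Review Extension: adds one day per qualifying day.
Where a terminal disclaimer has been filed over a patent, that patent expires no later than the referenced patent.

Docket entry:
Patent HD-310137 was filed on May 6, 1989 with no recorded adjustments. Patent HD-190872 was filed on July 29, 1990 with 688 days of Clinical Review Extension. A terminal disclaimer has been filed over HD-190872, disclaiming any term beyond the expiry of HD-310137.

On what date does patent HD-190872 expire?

2011-05-06

Natural term of HD-190872:
  Base: filing + 22 years → 29 July 2012.
  Clinical Review Extension: +688 days → 17 June 2014.
Expiry of referenced patent HD-310137:
  Base: filing + 22 years → 6 May 2011.
Terminal disclaimer: HD-190872 expires on the earlier of 17 June 2014 and 6 May 2011.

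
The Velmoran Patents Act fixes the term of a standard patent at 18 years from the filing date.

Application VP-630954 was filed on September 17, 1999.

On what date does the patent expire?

Filing date + 18 years → 17 September 2017.

September 17, 2017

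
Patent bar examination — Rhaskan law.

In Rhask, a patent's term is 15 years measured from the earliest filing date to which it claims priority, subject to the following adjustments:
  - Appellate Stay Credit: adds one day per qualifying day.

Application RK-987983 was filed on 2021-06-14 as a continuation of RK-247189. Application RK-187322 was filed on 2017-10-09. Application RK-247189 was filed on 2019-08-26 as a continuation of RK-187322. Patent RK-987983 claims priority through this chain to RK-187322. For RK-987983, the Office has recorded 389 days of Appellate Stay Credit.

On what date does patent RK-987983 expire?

Earliest priority filing: 9 October 2017.
Base term: 9 October 2017 + 15 years → 9 October 2032.
Appellate Stay Credit: +389 days → 2 November 2033.

November 2, 2033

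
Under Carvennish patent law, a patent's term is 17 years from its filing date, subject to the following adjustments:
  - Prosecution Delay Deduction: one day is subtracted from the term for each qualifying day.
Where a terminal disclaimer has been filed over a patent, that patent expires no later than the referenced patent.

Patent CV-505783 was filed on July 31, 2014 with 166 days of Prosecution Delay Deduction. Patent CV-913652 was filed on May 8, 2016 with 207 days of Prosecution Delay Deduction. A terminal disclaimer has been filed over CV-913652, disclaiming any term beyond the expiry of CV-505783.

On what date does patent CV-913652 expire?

February 15, 2031

Natural term of CV-913652:
  Base: filing + 17 years → 8 May 2033.
  Prosecution Delay Deduction: −207 days → 13 October 2032.
Expiry of referenced patent CV-505783:
  Base: filing + 17 years → 31 July 2031.
  Prosecution Delay Deduction: −166 days → 15 February 2031.
Terminal disclaimer: CV-913652 expires on the earlier of 13 October 2032 and 15 February 2031.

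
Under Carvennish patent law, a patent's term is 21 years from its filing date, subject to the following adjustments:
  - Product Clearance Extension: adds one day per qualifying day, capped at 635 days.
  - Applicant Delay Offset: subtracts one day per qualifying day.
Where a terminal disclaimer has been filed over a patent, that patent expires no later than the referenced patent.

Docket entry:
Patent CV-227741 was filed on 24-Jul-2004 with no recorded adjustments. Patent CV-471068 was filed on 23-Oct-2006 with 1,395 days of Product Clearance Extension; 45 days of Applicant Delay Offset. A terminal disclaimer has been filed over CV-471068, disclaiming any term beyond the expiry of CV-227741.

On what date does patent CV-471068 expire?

2025-07-24

Natural term of CV-471068:
  Base: filing + 21 years → 23 October 2027.
  Product Clearance Extension: 1395 days claimed exceeds the 635-day cap, so +635 days → 19 July 2029.
  Applicant Delay Offset: −45 days → 4 June 2029.
Expiry of referenced patent CV-227741:
  Base: filing + 21 years → 24 July 2025.
Terminal disclaimer: CV-471068 expires on the earlier of 4 June 2029 and 24 July 2025.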